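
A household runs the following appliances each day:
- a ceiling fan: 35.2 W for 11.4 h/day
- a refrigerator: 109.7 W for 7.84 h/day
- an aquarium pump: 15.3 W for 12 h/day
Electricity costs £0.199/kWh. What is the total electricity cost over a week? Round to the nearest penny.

£2.01

ceiling fan: 35.2 W × 11.4 h × 7 d = 2,809 Wh = 2.809 kWh
refrigerator: 109.7 W × 7.84 h × 7 d = 6,020 Wh = 6.02 kWh
aquarium pump: 15.3 W × 12 h × 7 d = 1,285 Wh = 1.285 kWh
Total energy = 2.809 + 6.02 + 1.285 = 10.11 kWh
Cost = 10.11 kWh × £0.199 = £2.01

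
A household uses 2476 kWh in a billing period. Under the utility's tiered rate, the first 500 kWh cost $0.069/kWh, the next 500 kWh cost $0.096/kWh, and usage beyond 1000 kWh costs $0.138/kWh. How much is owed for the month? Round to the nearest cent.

First 500 kWh × $0.069 = $34.50
Next 500 kWh × $0.096 = $48.00
Remaining 1476 kWh × $0.138 = $203.69
Total = $286.19

$286.19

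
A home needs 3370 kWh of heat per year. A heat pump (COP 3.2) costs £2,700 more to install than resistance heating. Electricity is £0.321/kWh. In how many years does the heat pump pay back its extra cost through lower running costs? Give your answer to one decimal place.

Resistance: 3370 kWh × £0.321 = £1,081.77/yr
Heat pump: 3370 / 3.2 = 1053 kWh in → × £0.321 = £338.05/yr
Annual savings = £743.72
Payback = £2,700 / £743.72 = 3.63 years

3.6 years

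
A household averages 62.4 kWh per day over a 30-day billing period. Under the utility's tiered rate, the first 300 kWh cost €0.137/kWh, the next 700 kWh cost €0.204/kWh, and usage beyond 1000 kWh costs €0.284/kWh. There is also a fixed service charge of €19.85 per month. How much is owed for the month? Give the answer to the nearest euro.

€451

Usage = 62.4 kWh/day × 30 days = 1872 kWh
First 300 kWh × €0.137 = €41.10
Next 700 kWh × €0.204 = €142.80
Remaining 872 kWh × €0.284 = €247.65
Energy charge = €431.55; + service €19.85 = €451.40 ≈ €451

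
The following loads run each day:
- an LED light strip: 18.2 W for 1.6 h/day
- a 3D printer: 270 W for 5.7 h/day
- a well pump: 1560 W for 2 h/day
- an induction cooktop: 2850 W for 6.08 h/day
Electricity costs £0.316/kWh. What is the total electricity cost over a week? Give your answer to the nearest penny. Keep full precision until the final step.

LED light strip: 18.2 W × 1.6 h × 7 d = 204 Wh = 0.2038 kWh
3D printer: 270 W × 5.7 h × 7 d = 10,773 Wh = 10.77 kWh
well pump: 1560 W × 2 h × 7 d = 21,840 Wh = 21.84 kWh
induction cooktop: 2850 W × 6.08 h × 7 d = 121,296 Wh = 121.3 kWh
Total energy = 0.2038 + 10.77 + 21.84 + 121.3 = 154.1 kWh
Cost = 154.1 kWh × £0.316 = £48.70

£48.70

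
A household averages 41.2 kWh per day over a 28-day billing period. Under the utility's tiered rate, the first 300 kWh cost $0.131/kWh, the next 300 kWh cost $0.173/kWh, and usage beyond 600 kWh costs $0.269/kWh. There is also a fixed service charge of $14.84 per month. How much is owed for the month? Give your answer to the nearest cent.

$254.96

Usage = 41.2 kWh/day × 28 days = 1153.6 kWh
First 300 kWh × $0.131 = $39.30
Next 300 kWh × $0.173 = $51.90
Remaining 553.6 kWh × $0.269 = $148.92
Energy charge = $240.12; + service $14.84 = $254.96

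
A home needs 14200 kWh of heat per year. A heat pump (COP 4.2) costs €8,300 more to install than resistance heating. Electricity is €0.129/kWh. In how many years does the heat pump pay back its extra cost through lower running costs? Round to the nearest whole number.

Resistance: 14200 kWh × €0.129 = €1,831.80/yr
Heat pump: 14200 / 4.2 = 3381 kWh in → × €0.129 = €436.14/yr
Annual savings = €1,395.66
Payback = €8,300 / €1,395.66 = 5.95 years

6 years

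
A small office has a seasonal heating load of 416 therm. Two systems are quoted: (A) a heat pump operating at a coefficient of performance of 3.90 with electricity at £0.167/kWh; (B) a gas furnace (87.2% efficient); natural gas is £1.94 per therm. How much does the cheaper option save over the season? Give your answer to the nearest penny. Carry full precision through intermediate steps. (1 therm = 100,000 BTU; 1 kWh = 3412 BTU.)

Heat load = 416 therm × 100,000 = 41,600,000 BTU
Gas: input = 41,600,000 / 0.872 = 47,706,422 BTU = 477.1 therm → 477.1 × £1.94 = £925.50
Heat pump: 41,600,000 BTU / 3412 = 12,190 kWh heat; / 3.90 = 3,126 kWh in → × £0.167 = £522.08
Difference = |£925.50 − £522.08| = £403.43

£403.43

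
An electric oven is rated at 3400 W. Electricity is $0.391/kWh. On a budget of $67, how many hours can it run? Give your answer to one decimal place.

Energy budget = $67 / $0.391 per kWh = 171.4 kWh = 171,355 Wh
Runtime = 171,355 Wh / 3400 W = 50.4 h

50.4 h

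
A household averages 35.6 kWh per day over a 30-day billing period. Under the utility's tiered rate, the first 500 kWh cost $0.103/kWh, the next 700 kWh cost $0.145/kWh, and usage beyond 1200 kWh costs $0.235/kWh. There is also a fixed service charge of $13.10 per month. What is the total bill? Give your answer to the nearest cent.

Usage = 35.6 kWh/day × 30 days = 1068 kWh
First 500 kWh × $0.103 = $51.50
Next 568 kWh × $0.145 = $82.36
Remaining tier: 0 kWh (not reached)
Energy charge = $133.86; + service $13.10 = $146.96

$146.96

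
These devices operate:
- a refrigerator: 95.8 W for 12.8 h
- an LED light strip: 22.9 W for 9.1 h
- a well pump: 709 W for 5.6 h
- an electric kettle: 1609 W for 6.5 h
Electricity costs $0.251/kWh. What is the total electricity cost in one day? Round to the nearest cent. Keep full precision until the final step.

refrigerator: 95.8 W × 12.8 h = 1,226 Wh = 1.226 kWh
LED light strip: 22.9 W × 9.1 h = 208 Wh = 0.2084 kWh
well pump: 709 W × 5.6 h = 3,970 Wh = 3.97 kWh
electric kettle: 1609 W × 6.5 h = 10,458 Wh = 10.46 kWh
Total energy = 1.226 + 0.2084 + 3.97 + 10.46 = 15.86 kWh
Cost = 15.86 kWh × $0.251 = $3.98

$3.98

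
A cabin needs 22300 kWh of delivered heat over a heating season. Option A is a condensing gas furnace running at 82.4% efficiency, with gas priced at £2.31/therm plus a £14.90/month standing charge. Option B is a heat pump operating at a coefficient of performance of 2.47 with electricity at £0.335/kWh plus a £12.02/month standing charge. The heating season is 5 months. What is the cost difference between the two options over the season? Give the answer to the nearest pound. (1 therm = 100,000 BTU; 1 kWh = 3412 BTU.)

Heat load = 22300 kWh × 3412 = 76,087,600 BTU
Gas: input = 76,087,600 / 0.824 = 92,339,320 BTU = 923.4 therm → 923.4 × £2.31 = £2,133.04; + 5 × £14.90 standing = £2,207.54
Heat pump: 76,087,600 BTU / 3412 = 22,300 kWh heat; / 2.47 = 9,028 kWh in → × £0.335 = £3,024.49; + 5 × £12.02 standing = £3,084.59
Difference = |£2,207.54 − £3,084.59| = £877.06 ≈ £877

£877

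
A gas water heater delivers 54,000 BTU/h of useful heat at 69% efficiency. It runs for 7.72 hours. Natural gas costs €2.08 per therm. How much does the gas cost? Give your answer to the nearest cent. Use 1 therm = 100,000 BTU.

Heat delivered = 54,000 BTU/h × 7.72 h = 416,880 BTU
Gas input = 416,880 / 0.69 = 604,174 BTU
= 604,174 / 100,000 = 6.042 therm
Cost = 6.042 × €2.08/therm = €12.57

€12.57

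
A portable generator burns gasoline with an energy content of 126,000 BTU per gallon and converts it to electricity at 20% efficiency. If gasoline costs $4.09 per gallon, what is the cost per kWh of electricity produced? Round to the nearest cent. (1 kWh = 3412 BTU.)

Electrical output per gallon = 126,000 BTU × 0.20 / 3412 BTU/kWh = 7.386 kWh
Cost per kWh = $4.09 / 7.386 kWh = $0.554

$0.55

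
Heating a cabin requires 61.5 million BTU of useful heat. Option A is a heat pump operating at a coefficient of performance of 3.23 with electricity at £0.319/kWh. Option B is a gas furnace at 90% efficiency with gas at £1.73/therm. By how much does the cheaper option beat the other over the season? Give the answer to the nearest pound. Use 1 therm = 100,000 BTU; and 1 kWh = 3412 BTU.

£598

Heat load = 61.5 × 10⁶ BTU = 61,500,000 BTU
Gas: input = 61,500,000 / 0.90 = 68,333,333 BTU = 683.3 therm → 683.3 × £1.73 = £1,182.17
Heat pump: 61,500,000 BTU / 3412 = 18,020 kWh heat; / 3.23 = 5,580 kWh in → × £0.319 = £1,780.14
Difference = |£1,182.17 − £1,780.14| = £597.97 ≈ £598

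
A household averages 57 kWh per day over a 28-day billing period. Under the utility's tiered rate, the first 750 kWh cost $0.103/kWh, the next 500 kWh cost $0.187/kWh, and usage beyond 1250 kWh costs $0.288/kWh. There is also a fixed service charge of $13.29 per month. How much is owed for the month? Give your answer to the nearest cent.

$283.69

Usage = 57 kWh/day × 28 days = 1596 kWh
First 750 kWh × $0.103 = $77.25
Next 500 kWh × $0.187 = $93.50
Remaining 346 kWh × $0.288 = $99.65
Energy charge = $270.40; + service $13.29 = $283.69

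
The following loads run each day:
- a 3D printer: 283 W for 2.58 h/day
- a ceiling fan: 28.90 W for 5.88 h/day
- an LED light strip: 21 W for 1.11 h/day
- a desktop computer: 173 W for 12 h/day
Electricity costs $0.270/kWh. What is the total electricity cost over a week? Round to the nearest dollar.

$6

3D printer: 283 W × 2.58 h × 7 d = 5,111 Wh = 5.111 kWh
ceiling fan: 28.90 W × 5.88 h × 7 d = 1,190 Wh = 1.19 kWh
LED light strip: 21 W × 1.11 h × 7 d = 163 Wh = 0.1632 kWh
desktop computer: 173 W × 12 h × 7 d = 14,532 Wh = 14.53 kWh
Total energy = 5.111 + 1.19 + 0.1632 + 14.53 = 21 kWh
Cost = 21 kWh × $0.270 = $5.67 ≈ $6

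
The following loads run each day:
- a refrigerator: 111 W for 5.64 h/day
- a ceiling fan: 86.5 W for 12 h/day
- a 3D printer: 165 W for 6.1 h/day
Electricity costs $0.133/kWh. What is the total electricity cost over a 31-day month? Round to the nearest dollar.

refrigerator: 111 W × 5.64 h × 31 d = 19,407 Wh = 19.41 kWh
ceiling fan: 86.5 W × 12 h × 31 d = 32,178 Wh = 32.18 kWh
3D printer: 165 W × 6.1 h × 31 d = 31,201 Wh = 31.2 kWh
Total energy = 19.41 + 32.18 + 31.2 = 82.79 kWh
Cost = 82.79 kWh × $0.133 = $11.01 ≈ $11

$11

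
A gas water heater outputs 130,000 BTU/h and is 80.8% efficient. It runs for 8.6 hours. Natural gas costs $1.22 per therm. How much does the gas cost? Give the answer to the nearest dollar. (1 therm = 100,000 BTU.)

Heat delivered = 130,000 BTU/h × 8.6 h = 1,118,000 BTU
Gas input = 1,118,000 / 0.808 = 1,383,663 BTU
= 1,383,663 / 100,000 = 13.84 therm
Cost = 13.84 × $1.22/therm = $16.88 ≈ $17

$17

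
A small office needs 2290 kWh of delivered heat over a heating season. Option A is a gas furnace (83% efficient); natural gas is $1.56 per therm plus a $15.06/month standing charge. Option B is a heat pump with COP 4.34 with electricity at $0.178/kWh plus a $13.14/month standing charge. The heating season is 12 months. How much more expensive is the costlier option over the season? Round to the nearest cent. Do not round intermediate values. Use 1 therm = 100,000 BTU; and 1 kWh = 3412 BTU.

Heat load = 2290 kWh × 3412 = 7,813,480 BTU
Gas: input = 7,813,480 / 0.83 = 9,413,831 BTU = 94.14 therm → 94.14 × $1.56 = $146.86; + 12 × $15.06 standing = $327.58
Heat pump: 7,813,480 BTU / 3412 = 2,290 kWh heat; / 4.34 = 527.6 kWh in → × $0.178 = $93.92; + 12 × $13.14 standing = $251.60
Difference = |$327.58 − $251.60| = $75.97

$75.97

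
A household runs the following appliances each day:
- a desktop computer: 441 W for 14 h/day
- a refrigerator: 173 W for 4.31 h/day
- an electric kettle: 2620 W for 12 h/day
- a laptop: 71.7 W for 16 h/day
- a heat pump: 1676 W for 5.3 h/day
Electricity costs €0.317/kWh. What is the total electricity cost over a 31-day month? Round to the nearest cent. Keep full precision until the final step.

desktop computer: 441 W × 14 h × 31 d = 191,394 Wh = 191.4 kWh
refrigerator: 173 W × 4.31 h × 31 d = 23,115 Wh = 23.11 kWh
electric kettle: 2620 W × 12 h × 31 d = 974,640 Wh = 974.6 kWh
laptop: 71.7 W × 16 h × 31 d = 35,563 Wh = 35.56 kWh
heat pump: 1676 W × 5.3 h × 31 d = 275,367 Wh = 275.4 kWh
Total energy = 191.4 + 23.11 + 974.6 + 35.56 + 275.4 = 1,500 kWh
Cost = 1,500 kWh × €0.317 = €475.52

€475.52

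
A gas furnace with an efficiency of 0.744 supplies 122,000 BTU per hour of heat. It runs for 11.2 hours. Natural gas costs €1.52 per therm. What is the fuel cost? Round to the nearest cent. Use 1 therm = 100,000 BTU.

Heat delivered = 122,000 BTU/h × 11.2 h = 1,366,400 BTU
Gas input = 1,366,400 / 0.744 = 1,836,559 BTU
= 1,836,559 / 100,000 = 18.37 therm
Cost = 18.37 × €1.52/therm = €27.92

€27.92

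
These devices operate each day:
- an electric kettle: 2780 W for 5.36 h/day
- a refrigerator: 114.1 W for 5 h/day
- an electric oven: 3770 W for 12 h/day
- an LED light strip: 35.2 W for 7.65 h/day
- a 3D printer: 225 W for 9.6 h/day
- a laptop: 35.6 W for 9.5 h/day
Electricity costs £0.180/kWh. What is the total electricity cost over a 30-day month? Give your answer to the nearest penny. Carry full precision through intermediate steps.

£342.79

electric kettle: 2780 W × 5.36 h × 30 d = 447,024 Wh = 447 kWh
refrigerator: 114.1 W × 5 h × 30 d = 17,115 Wh = 17.11 kWh
electric oven: 3770 W × 12 h × 30 d = 1,357,200 Wh = 1,357 kWh
LED light strip: 35.2 W × 7.65 h × 30 d = 8,078 Wh = 8.078 kWh
3D printer: 225 W × 9.6 h × 30 d = 64,800 Wh = 64.8 kWh
laptop: 35.6 W × 9.5 h × 30 d = 10,146 Wh = 10.15 kWh
Total energy = 447 + 17.11 + 1,357 + 8.078 + 64.8 + 10.15 = 1,904 kWh
Cost = 1,904 kWh × £0.180 = £342.79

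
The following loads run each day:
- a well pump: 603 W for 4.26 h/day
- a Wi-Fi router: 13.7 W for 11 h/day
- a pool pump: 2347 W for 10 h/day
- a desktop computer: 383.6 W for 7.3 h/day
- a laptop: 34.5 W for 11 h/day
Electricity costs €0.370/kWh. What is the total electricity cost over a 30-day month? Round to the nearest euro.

well pump: 603 W × 4.26 h × 30 d = 77,063 Wh = 77.06 kWh
Wi-Fi router: 13.7 W × 11 h × 30 d = 4,521 Wh = 4.521 kWh
pool pump: 2347 W × 10 h × 30 d = 704,100 Wh = 704.1 kWh
desktop computer: 383.6 W × 7.3 h × 30 d = 84,008 Wh = 84.01 kWh
laptop: 34.5 W × 11 h × 30 d = 11,385 Wh = 11.38 kWh
Total energy = 77.06 + 4.521 + 704.1 + 84.01 + 11.38 = 881.1 kWh
Cost = 881.1 kWh × €0.370 = €326.00

€326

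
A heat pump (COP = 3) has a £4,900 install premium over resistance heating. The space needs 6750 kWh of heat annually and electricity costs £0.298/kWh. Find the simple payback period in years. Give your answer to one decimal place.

3.7 years

Resistance: 6750 kWh × £0.298 = £2,011.50/yr
Heat pump: 6750 / 3 = 2250 kWh in → × £0.298 = £670.50/yr
Annual savings = £1,341.00
Payback = £4,900 / £1,341.00 = 3.65 years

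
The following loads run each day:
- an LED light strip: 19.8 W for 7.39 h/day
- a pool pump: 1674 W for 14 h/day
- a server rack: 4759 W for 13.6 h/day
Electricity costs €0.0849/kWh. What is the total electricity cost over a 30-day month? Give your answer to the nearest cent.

LED light strip: 19.8 W × 7.39 h × 30 d = 4,390 Wh = 4.39 kWh
pool pump: 1674 W × 14 h × 30 d = 703,080 Wh = 703.1 kWh
server rack: 4759 W × 13.6 h × 30 d = 1,941,672 Wh = 1,942 kWh
Total energy = 4.39 + 703.1 + 1,942 = 2,649 kWh
Cost = 2,649 kWh × €0.0849 = €224.91

€224.91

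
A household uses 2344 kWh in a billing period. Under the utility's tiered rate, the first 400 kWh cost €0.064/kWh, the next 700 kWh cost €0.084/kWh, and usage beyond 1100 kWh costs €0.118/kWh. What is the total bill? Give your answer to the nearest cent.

€231.19

First 400 kWh × €0.064 = €25.60
Next 700 kWh × €0.084 = €58.80
Remaining 1244 kWh × €0.118 = €146.79
Total = €231.19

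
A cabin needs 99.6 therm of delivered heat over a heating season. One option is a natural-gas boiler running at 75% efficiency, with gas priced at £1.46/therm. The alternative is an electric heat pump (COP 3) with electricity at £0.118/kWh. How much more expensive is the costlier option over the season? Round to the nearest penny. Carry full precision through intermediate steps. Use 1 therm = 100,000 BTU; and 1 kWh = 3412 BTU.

£79.07

Heat load = 99.6 therm × 100,000 = 9,960,000 BTU
Gas: input = 9,960,000 / 0.75 = 13,280,000 BTU = 132.8 therm → 132.8 × £1.46 = £193.89
Heat pump: 9,960,000 BTU / 3412 = 2,919 kWh heat; / 3 = 973 kWh in → × £0.118 = £114.82
Difference = |£193.89 − £114.82| = £79.07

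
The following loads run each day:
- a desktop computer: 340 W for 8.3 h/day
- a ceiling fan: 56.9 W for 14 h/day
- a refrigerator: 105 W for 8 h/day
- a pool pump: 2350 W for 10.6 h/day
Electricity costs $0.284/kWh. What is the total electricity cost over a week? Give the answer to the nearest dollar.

$58

desktop computer: 340 W × 8.3 h × 7 d = 19,754 Wh = 19.75 kWh
ceiling fan: 56.9 W × 14 h × 7 d = 5,576 Wh = 5.576 kWh
refrigerator: 105 W × 8 h × 7 d = 5,880 Wh = 5.88 kWh
pool pump: 2350 W × 10.6 h × 7 d = 174,370 Wh = 174.4 kWh
Total energy = 19.75 + 5.576 + 5.88 + 174.4 = 205.6 kWh
Cost = 205.6 kWh × $0.284 = $58.38 ≈ $58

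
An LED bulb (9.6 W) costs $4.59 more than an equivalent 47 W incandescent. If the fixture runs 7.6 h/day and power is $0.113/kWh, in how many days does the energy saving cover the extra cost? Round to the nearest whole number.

143 days

Power saved = 47 − 9.6 = 37.4 W
Daily energy saved = 37.4 W × 7.6 h = 284.2 Wh = 0.28424 kWh
Daily savings = 0.28424 × $0.113 = $0.0321
Payback = $4.59 / $0.0321 per day = 142.9 days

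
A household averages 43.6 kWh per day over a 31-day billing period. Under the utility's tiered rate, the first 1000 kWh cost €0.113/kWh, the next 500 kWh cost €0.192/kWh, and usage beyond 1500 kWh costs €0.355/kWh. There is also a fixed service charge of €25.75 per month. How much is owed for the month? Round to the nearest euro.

Usage = 43.6 kWh/day × 31 days = 1351.6 kWh
First 1000 kWh × €0.113 = €113.00
Next 351.6 kWh × €0.192 = €67.51
Remaining tier: 0 kWh (not reached)
Energy charge = €180.51; + service €25.75 = €206.26 ≈ €206

€206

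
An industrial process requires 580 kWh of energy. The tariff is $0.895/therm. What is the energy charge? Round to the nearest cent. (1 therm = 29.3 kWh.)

580 kWh × (0.03413 therm/kWh) = 19.8 therm
Cost = 19.8 therm × $0.895/therm = $17.72

$17.72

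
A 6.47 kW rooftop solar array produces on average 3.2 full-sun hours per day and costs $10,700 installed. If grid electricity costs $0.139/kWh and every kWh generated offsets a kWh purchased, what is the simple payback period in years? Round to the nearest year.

Daily generation = 6.47 kW × 3.2 h = 20.7 kWh
Annual generation = 20.7 × 365 = 7557 kWh
Annual savings = 7557 × $0.139 = $1,050.42
Payback = $10,700 / $1,050.42 = 10.2 years

10 years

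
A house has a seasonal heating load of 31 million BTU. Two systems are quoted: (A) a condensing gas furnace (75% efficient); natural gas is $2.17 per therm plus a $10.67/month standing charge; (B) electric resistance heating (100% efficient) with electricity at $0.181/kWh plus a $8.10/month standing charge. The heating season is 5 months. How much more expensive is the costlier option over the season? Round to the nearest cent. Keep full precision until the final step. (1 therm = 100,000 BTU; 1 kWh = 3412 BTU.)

$734.71

Heat load = 31 × 10⁶ BTU = 31,000,000 BTU
Gas: input = 31,000,000 / 0.75 = 41,333,333 BTU = 413.3 therm → 413.3 × $2.17 = $896.93; + 5 × $10.67 standing = $950.28
Electric: 31,000,000 BTU / 3412 = 9,086 kWh → × $0.181 = $1,644.49; + 5 × $8.10 standing = $1,684.99
Difference = |$950.28 − $1,684.99| = $734.71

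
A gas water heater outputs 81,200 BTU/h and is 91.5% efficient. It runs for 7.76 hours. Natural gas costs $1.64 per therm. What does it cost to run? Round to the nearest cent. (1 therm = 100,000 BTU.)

$11.29

Heat delivered = 81,200 BTU/h × 7.76 h = 630,112 BTU
Gas input = 630,112 / 0.915 = 688,647 BTU
= 688,647 / 100,000 = 6.886 therm
Cost = 6.886 × $1.64/therm = $11.29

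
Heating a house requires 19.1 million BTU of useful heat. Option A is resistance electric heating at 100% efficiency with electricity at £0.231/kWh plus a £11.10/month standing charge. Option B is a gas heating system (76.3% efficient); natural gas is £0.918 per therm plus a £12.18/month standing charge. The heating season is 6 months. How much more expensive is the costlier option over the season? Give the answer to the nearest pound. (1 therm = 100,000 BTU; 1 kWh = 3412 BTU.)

£1057

Heat load = 19.1 × 10⁶ BTU = 19,100,000 BTU
Gas: input = 19,100,000 / 0.763 = 25,032,765 BTU = 250.3 therm → 250.3 × £0.918 = £229.80; + 6 × £12.18 standing = £302.88
Electric: 19,100,000 BTU / 3412 = 5,598 kWh → × £0.231 = £1,293.11; + 6 × £11.10 standing = £1,359.71
Difference = |£302.88 − £1,359.71| = £1,056.83 ≈ £1057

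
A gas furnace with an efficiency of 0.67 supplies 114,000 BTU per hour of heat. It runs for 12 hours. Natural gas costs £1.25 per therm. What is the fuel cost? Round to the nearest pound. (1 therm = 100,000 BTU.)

Heat delivered = 114,000 BTU/h × 12 h = 1,368,000 BTU
Gas input = 1,368,000 / 0.67 = 2,041,791 BTU
= 2,041,791 / 100,000 = 20.42 therm
Cost = 20.42 × £1.25/therm = £25.52 ≈ £26

£26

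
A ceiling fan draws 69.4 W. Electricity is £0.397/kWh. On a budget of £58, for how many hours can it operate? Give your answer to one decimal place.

2105.1 h

Energy budget = £58 / £0.397 per kWh = 146.1 kWh = 146,096 Wh
Runtime = 146,096 Wh / 69.4 W = 2,105 h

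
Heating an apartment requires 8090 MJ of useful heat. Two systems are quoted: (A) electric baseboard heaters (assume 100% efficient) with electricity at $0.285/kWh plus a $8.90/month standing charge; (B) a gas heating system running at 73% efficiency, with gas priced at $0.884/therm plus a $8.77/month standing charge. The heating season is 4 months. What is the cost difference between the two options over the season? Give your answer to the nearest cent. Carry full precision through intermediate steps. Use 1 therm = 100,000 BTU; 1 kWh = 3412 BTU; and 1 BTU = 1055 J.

$548.18

Heat load = 8090 MJ = 8,090,000,000 J / 1055 = 7,668,246 BTU
Gas: input = 7,668,246 / 0.73 = 10,504,447 BTU = 105 therm → 105 × $0.884 = $92.86; + 4 × $8.77 standing = $127.94
Electric: 7,668,246 BTU / 3412 = 2,247 kWh → × $0.285 = $640.52; + 4 × $8.90 standing = $676.12
Difference = |$127.94 − $676.12| = $548.18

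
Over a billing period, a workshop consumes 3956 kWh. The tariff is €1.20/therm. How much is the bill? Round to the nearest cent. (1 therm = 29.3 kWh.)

3956 kWh × (0.03413 therm/kWh) = 135 therm
Cost = 135 therm × €1.20/therm = €162.02

€162.02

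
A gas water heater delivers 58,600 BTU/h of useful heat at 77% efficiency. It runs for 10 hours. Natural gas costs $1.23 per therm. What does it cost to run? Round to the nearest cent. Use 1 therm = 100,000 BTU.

$9.36

Heat delivered = 58,600 BTU/h × 10 h = 586,000 BTU
Gas input = 586,000 / 0.77 = 761,039 BTU
= 761,039 / 100,000 = 7.61 therm
Cost = 7.61 × $1.23/therm = $9.36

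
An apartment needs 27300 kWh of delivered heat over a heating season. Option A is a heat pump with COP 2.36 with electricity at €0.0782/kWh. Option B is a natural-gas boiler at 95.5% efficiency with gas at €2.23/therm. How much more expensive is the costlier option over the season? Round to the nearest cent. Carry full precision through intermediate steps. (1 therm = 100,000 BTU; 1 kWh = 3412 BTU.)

Heat load = 27300 kWh × 3412 = 93,147,600 BTU
Gas: input = 93,147,600 / 0.955 = 97,536,754 BTU = 975.4 therm → 975.4 × €2.23 = €2,175.07
Heat pump: 93,147,600 BTU / 3412 = 27,300 kWh heat; / 2.36 = 11,570 kWh in → × €0.0782 = €904.60
Difference = |€2,175.07 − €904.60| = €1,270.47

€1270.47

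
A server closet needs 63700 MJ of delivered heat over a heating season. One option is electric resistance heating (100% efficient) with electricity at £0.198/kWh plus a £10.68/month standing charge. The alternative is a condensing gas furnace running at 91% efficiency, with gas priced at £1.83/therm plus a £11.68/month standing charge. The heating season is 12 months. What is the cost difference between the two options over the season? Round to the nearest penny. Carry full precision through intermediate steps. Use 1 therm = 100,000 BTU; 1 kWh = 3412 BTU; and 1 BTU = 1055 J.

£2277.61

Heat load = 63700 MJ = 63,700,000,000 J / 1055 = 60,379,147 BTU
Gas: input = 60,379,147 / 0.910 = 66,350,711 BTU = 663.5 therm → 663.5 × £1.83 = £1,214.22; + 12 × £11.68 standing = £1,354.38
Electric: 60,379,147 BTU / 3412 = 17,700 kWh → × £0.198 = £3,503.83; + 12 × £10.68 standing = £3,631.99
Difference = |£1,354.38 − £3,631.99| = £2,277.61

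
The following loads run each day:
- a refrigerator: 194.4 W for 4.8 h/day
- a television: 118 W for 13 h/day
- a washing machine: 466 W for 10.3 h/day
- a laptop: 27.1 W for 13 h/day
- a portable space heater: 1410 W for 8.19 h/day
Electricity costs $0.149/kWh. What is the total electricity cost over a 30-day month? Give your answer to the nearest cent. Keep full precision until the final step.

refrigerator: 194.4 W × 4.8 h × 30 d = 27,994 Wh = 27.99 kWh
television: 118 W × 13 h × 30 d = 46,020 Wh = 46.02 kWh
washing machine: 466 W × 10.3 h × 30 d = 143,994 Wh = 144 kWh
laptop: 27.1 W × 13 h × 30 d = 10,569 Wh = 10.57 kWh
portable space heater: 1410 W × 8.19 h × 30 d = 346,437 Wh = 346.4 kWh
Total energy = 27.99 + 46.02 + 144 + 10.57 + 346.4 = 575 kWh
Cost = 575 kWh × $0.149 = $85.68

$85.68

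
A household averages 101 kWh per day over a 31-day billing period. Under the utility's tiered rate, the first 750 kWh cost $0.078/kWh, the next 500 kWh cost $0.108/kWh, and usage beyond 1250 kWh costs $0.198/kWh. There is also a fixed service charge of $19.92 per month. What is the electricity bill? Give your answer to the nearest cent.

Usage = 101 kWh/day × 31 days = 3131 kWh
First 750 kWh × $0.078 = $58.50
Next 500 kWh × $0.108 = $54.00
Remaining 1881 kWh × $0.198 = $372.44
Energy charge = $484.94; + service $19.92 = $504.86

$504.86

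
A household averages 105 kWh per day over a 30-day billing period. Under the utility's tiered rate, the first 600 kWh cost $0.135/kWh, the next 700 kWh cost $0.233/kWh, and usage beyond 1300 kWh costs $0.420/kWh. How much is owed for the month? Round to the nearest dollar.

$1021

Usage = 105 kWh/day × 30 days = 3150 kWh
First 600 kWh × $0.135 = $81.00
Next 700 kWh × $0.233 = $163.10
Remaining 1850 kWh × $0.420 = $777.00
Total = $1,021.10 ≈ $1021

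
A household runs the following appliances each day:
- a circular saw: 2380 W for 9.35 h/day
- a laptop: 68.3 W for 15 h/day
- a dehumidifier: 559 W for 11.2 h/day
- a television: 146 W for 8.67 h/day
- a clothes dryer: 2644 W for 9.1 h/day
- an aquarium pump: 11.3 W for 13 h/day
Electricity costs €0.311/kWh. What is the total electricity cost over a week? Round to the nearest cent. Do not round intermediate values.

circular saw: 2380 W × 9.35 h × 7 d = 155,771 Wh = 155.8 kWh
laptop: 68.3 W × 15 h × 7 d = 7,172 Wh = 7.171 kWh
dehumidifier: 559 W × 11.2 h × 7 d = 43,826 Wh = 43.83 kWh
television: 146 W × 8.67 h × 7 d = 8,861 Wh = 8.861 kWh
clothes dryer: 2644 W × 9.1 h × 7 d = 168,423 Wh = 168.4 kWh
aquarium pump: 11.3 W × 13 h × 7 d = 1,028 Wh = 1.028 kWh
Total energy = 155.8 + 7.171 + 43.83 + 8.861 + 168.4 + 1.028 = 385.1 kWh
Cost = 385.1 kWh × €0.311 = €119.76

€119.76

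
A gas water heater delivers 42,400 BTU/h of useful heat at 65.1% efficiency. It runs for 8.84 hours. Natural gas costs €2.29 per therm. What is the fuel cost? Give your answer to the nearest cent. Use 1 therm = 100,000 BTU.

Heat delivered = 42,400 BTU/h × 8.84 h = 374,816 BTU
Gas input = 374,816 / 0.651 = 575,754 BTU
= 575,754 / 100,000 = 5.758 therm
Cost = 5.758 × €2.29/therm = €13.18

€13.18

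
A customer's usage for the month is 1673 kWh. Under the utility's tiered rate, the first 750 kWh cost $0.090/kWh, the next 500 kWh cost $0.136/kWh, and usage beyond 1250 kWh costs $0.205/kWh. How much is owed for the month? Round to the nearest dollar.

$222

First 750 kWh × $0.090 = $67.50
Next 500 kWh × $0.136 = $68.00
Remaining 423 kWh × $0.205 = $86.71
Total = $222.21 ≈ $222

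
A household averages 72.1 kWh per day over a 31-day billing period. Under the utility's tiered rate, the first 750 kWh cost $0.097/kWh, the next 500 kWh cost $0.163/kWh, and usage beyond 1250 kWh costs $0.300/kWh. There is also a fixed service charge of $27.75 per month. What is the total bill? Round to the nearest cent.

$477.53

Usage = 72.1 kWh/day × 31 days = 2235.1 kWh
First 750 kWh × $0.097 = $72.75
Next 500 kWh × $0.163 = $81.50
Remaining 985.1 kWh × $0.300 = $295.53
Energy charge = $449.78; + service $27.75 = $477.53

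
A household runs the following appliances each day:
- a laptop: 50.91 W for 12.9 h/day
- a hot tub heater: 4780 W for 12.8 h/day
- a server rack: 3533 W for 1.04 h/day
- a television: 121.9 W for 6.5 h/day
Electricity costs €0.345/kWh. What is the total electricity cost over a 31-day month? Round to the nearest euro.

€709

laptop: 50.91 W × 12.9 h × 31 d = 20,359 Wh = 20.36 kWh
hot tub heater: 4780 W × 12.8 h × 31 d = 1,896,704 Wh = 1,897 kWh
server rack: 3533 W × 1.04 h × 31 d = 113,904 Wh = 113.9 kWh
television: 121.9 W × 6.5 h × 31 d = 24,563 Wh = 24.56 kWh
Total energy = 20.36 + 1,897 + 113.9 + 24.56 = 2,056 kWh
Cost = 2,056 kWh × €0.345 = €709.16 ≈ €709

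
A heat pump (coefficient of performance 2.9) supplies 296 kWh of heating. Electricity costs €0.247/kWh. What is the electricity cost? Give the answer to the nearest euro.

€25

Electrical input = 296 kWh / 2.9 = 102.1 kWh
Cost = 102.1 × €0.247/kWh = €25.21 ≈ €25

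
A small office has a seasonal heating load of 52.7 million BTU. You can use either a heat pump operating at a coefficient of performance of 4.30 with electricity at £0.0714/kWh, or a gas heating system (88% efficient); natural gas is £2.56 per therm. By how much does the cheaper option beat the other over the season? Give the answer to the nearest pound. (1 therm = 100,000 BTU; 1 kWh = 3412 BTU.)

Heat load = 52.7 × 10⁶ BTU = 52,700,000 BTU
Gas: input = 52,700,000 / 0.88 = 59,886,364 BTU = 598.9 therm → 598.9 × £2.56 = £1,533.09
Heat pump: 52,700,000 BTU / 3412 = 15,450 kWh heat; / 4.30 = 3,592 kWh in → × £0.0714 = £256.47
Difference = |£1,533.09 − £256.47| = £1,276.62 ≈ £1277

£1277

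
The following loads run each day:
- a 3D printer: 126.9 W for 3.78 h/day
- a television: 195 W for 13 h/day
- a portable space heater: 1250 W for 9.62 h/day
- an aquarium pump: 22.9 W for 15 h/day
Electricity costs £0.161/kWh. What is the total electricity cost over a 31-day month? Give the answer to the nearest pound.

3D printer: 126.9 W × 3.78 h × 31 d = 14,870 Wh = 14.87 kWh
television: 195 W × 13 h × 31 d = 78,585 Wh = 78.58 kWh
portable space heater: 1250 W × 9.62 h × 31 d = 372,775 Wh = 372.8 kWh
aquarium pump: 22.9 W × 15 h × 31 d = 10,648 Wh = 10.65 kWh
Total energy = 14.87 + 78.58 + 372.8 + 10.65 = 476.9 kWh
Cost = 476.9 kWh × £0.161 = £76.78 ≈ £77

£77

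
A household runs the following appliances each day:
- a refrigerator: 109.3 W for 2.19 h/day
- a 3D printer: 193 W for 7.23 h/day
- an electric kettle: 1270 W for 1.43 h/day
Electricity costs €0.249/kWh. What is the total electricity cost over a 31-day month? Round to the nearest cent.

€26.64

refrigerator: 109.3 W × 2.19 h × 31 d = 7,420 Wh = 7.42 kWh
3D printer: 193 W × 7.23 h × 31 d = 43,257 Wh = 43.26 kWh
electric kettle: 1270 W × 1.43 h × 31 d = 56,299 Wh = 56.3 kWh
Total energy = 7.42 + 43.26 + 56.3 = 107 kWh
Cost = 107 kWh × €0.249 = €26.64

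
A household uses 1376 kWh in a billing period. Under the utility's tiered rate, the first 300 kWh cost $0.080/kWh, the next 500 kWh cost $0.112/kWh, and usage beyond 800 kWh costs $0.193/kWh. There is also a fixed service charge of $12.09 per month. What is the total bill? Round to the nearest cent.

$203.26

First 300 kWh × $0.080 = $24.00
Next 500 kWh × $0.112 = $56.00
Remaining 576 kWh × $0.193 = $111.17
Energy charge = $191.17; + service $12.09 = $203.26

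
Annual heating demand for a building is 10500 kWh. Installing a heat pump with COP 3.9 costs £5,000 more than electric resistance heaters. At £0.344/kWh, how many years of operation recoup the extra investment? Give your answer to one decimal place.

1.9 years

Resistance: 10500 kWh × £0.344 = £3,612.00/yr
Heat pump: 10500 / 3.9 = 2692 kWh in → × £0.344 = £926.15/yr
Annual savings = £2,685.85
Payback = £5,000 / £2,685.85 = 1.86 years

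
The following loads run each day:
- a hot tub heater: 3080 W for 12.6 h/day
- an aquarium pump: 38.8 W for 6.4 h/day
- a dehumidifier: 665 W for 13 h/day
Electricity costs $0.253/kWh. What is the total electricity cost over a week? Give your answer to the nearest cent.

$84.48

hot tub heater: 3080 W × 12.6 h × 7 d = 271,656 Wh = 271.7 kWh
aquarium pump: 38.8 W × 6.4 h × 7 d = 1,738 Wh = 1.738 kWh
dehumidifier: 665 W × 13 h × 7 d = 60,515 Wh = 60.52 kWh
Total energy = 271.7 + 1.738 + 60.52 = 333.9 kWh
Cost = 333.9 kWh × $0.253 = $84.48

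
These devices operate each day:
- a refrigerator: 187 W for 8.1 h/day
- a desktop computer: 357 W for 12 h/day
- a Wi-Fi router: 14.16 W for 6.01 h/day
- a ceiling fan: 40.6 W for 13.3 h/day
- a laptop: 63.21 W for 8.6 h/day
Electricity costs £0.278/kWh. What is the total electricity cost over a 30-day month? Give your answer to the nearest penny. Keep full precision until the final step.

refrigerator: 187 W × 8.1 h × 30 d = 45,441 Wh = 45.44 kWh
desktop computer: 357 W × 12 h × 30 d = 128,520 Wh = 128.5 kWh
Wi-Fi router: 14.16 W × 6.01 h × 30 d = 2,553 Wh = 2.553 kWh
ceiling fan: 40.6 W × 13.3 h × 30 d = 16,199 Wh = 16.2 kWh
laptop: 63.21 W × 8.6 h × 30 d = 16,308 Wh = 16.31 kWh
Total energy = 45.44 + 128.5 + 2.553 + 16.2 + 16.31 = 209 kWh
Cost = 209 kWh × £0.278 = £58.11

£58.11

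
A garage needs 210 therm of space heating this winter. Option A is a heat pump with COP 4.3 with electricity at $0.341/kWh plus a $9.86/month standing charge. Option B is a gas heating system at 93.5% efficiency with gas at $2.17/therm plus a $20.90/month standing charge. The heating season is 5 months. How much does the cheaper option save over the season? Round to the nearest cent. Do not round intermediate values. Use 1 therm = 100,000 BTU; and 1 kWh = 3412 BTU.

Heat load = 210 therm × 100,000 = 21,000,000 BTU
Gas: input = 21,000,000 / 0.935 = 22,459,893 BTU = 224.6 therm → 224.6 × $2.17 = $487.38; + 5 × $20.90 standing = $591.88
Heat pump: 21,000,000 BTU / 3412 = 6,155 kWh heat; / 4.3 = 1,431 kWh in → × $0.341 = $488.09; + 5 × $9.86 standing = $537.39
Difference = |$591.88 − $537.39| = $54.49

$54.49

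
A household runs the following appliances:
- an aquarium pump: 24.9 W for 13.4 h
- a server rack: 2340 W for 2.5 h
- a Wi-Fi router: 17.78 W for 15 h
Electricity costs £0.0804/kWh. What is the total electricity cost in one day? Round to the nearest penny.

aquarium pump: 24.9 W × 13.4 h = 334 Wh = 0.3337 kWh
server rack: 2340 W × 2.5 h = 5,850 Wh = 5.85 kWh
Wi-Fi router: 17.78 W × 15 h = 267 Wh = 0.2667 kWh
Total energy = 0.3337 + 5.85 + 0.2667 = 6.45 kWh
Cost = 6.45 kWh × £0.0804 = £0.52

£0.52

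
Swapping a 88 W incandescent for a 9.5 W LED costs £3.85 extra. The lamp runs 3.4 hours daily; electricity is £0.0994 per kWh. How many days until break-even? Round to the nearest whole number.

145 days

Power saved = 88 − 9.5 = 78.5 W
Daily energy saved = 78.5 W × 3.4 h = 266.9 Wh = 0.2669 kWh
Daily savings = 0.2669 × £0.0994 = £0.0265
Payback = £3.85 / £0.0265 per day = 145.1 days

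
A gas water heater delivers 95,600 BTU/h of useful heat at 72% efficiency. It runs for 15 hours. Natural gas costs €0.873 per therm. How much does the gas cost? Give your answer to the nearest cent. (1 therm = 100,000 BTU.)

€17.39

Heat delivered = 95,600 BTU/h × 15 h = 1,434,000 BTU
Gas input = 1,434,000 / 0.72 = 1,991,667 BTU
= 1,991,667 / 100,000 = 19.92 therm
Cost = 19.92 × €0.873/therm = €17.39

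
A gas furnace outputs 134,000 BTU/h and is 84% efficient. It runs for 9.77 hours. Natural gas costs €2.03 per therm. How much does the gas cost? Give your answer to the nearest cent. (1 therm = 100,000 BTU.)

€31.64

Heat delivered = 134,000 BTU/h × 9.77 h = 1,309,180 BTU
Gas input = 1,309,180 / 0.84 = 1,558,548 BTU
= 1,558,548 / 100,000 = 15.59 therm
Cost = 15.59 × €2.03/therm = €31.64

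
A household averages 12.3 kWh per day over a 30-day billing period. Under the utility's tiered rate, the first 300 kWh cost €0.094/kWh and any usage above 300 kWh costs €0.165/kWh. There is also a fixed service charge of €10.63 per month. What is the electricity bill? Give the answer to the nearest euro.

€50

Usage = 12.3 kWh/day × 30 days = 369 kWh
First 300 kWh × €0.094 = €28.20
Remaining 69 kWh × €0.165 = €11.38
Energy charge = €39.59; + service €10.63 = €50.22 ≈ €50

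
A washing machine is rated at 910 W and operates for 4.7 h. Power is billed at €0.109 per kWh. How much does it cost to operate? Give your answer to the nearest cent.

Energy = 910 W × 4.7 h = 4,277 Wh = 4.277 kWh
Cost = 4.277 kWh × €0.109/kWh = €0.47

€0.47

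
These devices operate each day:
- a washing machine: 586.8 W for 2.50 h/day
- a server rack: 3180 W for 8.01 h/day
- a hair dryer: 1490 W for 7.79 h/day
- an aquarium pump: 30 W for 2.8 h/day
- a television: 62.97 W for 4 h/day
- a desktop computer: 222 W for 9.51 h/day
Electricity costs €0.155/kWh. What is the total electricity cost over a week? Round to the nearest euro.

€44

washing machine: 586.8 W × 2.50 h × 7 d = 10,269 Wh = 10.27 kWh
server rack: 3180 W × 8.01 h × 7 d = 178,303 Wh = 178.3 kWh
hair dryer: 1490 W × 7.79 h × 7 d = 81,250 Wh = 81.25 kWh
aquarium pump: 30 W × 2.8 h × 7 d = 588 Wh = 0.588 kWh
television: 62.97 W × 4 h × 7 d = 1,763 Wh = 1.763 kWh
desktop computer: 222 W × 9.51 h × 7 d = 14,779 Wh = 14.78 kWh
Total energy = 10.27 + 178.3 + 81.25 + 0.588 + 1.763 + 14.78 = 287 kWh
Cost = 287 kWh × €0.155 = €44.48 ≈ €44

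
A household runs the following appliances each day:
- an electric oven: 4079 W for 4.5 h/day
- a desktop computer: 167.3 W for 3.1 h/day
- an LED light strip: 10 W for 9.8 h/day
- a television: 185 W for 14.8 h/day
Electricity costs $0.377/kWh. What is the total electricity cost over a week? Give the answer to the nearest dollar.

electric oven: 4079 W × 4.5 h × 7 d = 128,488 Wh = 128.5 kWh
desktop computer: 167.3 W × 3.1 h × 7 d = 3,630 Wh = 3.63 kWh
LED light strip: 10 W × 9.8 h × 7 d = 686 Wh = 0.686 kWh
television: 185 W × 14.8 h × 7 d = 19,166 Wh = 19.17 kWh
Total energy = 128.5 + 3.63 + 0.686 + 19.17 = 152 kWh
Cost = 152 kWh × $0.377 = $57.29 ≈ $57

$57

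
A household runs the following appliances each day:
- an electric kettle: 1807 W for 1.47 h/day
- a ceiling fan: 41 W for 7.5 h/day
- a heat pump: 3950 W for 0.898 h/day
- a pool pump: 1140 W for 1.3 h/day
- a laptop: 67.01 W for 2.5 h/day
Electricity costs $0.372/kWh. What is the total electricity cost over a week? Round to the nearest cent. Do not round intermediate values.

electric kettle: 1807 W × 1.47 h × 7 d = 18,594 Wh = 18.59 kWh
ceiling fan: 41 W × 7.5 h × 7 d = 2,152 Wh = 2.152 kWh
heat pump: 3950 W × 0.898 h × 7 d = 24,830 Wh = 24.83 kWh
pool pump: 1140 W × 1.3 h × 7 d = 10,374 Wh = 10.37 kWh
laptop: 67.01 W × 2.5 h × 7 d = 1,173 Wh = 1.173 kWh
Total energy = 18.59 + 2.152 + 24.83 + 10.37 + 1.173 = 57.12 kWh
Cost = 57.12 kWh × $0.372 = $21.25

$21.25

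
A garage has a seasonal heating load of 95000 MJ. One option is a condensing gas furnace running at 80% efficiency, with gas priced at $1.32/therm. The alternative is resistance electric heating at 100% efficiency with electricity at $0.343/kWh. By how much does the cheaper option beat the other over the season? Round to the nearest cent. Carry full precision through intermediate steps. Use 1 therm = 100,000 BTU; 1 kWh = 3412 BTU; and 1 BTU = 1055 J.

$7566.46

Heat load = 95000 MJ = 95,000,000,000 J / 1055 = 90,047,393 BTU
Gas: input = 90,047,393 / 0.800 = 112,559,242 BTU = 1,126 therm → 1,126 × $1.32 = $1,485.78
Electric: 90,047,393 BTU / 3412 = 26,390 kWh → × $0.343 = $9,052.24
Difference = |$1,485.78 − $9,052.24| = $7,566.46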